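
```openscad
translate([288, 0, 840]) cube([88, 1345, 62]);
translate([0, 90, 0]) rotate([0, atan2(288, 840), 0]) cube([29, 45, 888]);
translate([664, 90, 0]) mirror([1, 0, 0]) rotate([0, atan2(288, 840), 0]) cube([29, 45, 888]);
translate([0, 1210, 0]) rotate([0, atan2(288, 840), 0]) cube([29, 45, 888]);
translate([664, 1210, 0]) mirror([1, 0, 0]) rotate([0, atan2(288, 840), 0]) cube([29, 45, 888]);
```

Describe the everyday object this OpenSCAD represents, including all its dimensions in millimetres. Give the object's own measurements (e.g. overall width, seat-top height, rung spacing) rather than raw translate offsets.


A sawhorse. A 88×1345×62 mm beam (x, y, z) sits on two A-frame leg pairs. Each pair is two raked legs of 29×45 mm section (45 mm along y) splaying symmetrically in x. Each leg rises 840 mm vertically over 288 mm of horizontal reach and is 888 mm long along its own axis. Every leg's outer bottom edge rests on the floor and its outer top edge meets a bottom edge of the beam — the left legs (tilting toward +x) meet the beam's −x bottom edge, the right legs (their mirror images, tilting toward −x) meet its +x bottom edge — so the leg tops tuck under the beam, the beam's underside is 840 mm above the floor, and the feet are 664 mm apart outside-to-outside with the beam centred between them. The two leg pairs are set in 90 mm from either end of the beam.


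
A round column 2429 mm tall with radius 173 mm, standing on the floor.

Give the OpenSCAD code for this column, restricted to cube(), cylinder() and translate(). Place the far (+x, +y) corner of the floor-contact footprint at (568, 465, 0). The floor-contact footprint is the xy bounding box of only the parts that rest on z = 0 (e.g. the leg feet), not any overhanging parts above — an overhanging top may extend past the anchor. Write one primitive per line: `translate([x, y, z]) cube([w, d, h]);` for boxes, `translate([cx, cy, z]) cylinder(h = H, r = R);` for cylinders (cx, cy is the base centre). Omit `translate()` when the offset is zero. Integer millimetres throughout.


translate([395, 292, 0]) cylinder(h = 2429, r = 173);


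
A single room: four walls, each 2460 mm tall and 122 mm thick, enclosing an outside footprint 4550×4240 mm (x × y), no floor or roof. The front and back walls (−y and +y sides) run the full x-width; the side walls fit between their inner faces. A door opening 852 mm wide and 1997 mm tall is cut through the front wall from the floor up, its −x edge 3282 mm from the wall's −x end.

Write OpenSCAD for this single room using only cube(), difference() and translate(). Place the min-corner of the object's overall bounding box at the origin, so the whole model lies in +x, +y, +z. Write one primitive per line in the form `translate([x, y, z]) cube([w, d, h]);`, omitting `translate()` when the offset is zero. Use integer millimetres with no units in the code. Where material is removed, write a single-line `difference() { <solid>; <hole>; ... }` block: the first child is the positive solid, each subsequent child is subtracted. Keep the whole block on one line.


difference() { cube([4550, 122, 2460]); translate([3282, 0, 0]) cube([852, 122, 1997]); }
translate([0, 4118, 0]) cube([4550, 122, 2460]);
translate([0, 122, 0]) cube([122, 3996, 2460]);
translate([4428, 122, 0]) cube([122, 3996, 2460]);


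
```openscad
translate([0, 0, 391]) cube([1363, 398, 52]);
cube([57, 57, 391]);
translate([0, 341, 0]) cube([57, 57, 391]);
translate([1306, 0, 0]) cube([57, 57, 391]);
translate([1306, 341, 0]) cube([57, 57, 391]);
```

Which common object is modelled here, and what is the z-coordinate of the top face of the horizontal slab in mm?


A bench. The seat-top height is 443 mm.

A long slab on four corner posts — a bench. The slab sits at z = 391 with thickness 52, so the top is 391 + 52 = 443 mm.


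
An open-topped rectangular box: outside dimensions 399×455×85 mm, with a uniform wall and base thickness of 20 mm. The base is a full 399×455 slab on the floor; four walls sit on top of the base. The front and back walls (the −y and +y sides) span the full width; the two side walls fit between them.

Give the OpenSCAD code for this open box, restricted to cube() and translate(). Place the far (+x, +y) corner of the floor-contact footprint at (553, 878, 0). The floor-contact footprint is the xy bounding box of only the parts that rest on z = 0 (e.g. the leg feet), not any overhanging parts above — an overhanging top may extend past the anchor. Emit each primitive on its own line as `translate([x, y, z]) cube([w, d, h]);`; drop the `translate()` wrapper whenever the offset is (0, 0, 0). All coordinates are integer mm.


translate([154, 423, 0]) cube([399, 455, 20]);
translate([154, 423, 20]) cube([399, 20, 65]);
translate([154, 858, 20]) cube([399, 20, 65]);
translate([154, 443, 20]) cube([20, 415, 65]);
translate([533, 443, 20]) cube([20, 415, 65]);


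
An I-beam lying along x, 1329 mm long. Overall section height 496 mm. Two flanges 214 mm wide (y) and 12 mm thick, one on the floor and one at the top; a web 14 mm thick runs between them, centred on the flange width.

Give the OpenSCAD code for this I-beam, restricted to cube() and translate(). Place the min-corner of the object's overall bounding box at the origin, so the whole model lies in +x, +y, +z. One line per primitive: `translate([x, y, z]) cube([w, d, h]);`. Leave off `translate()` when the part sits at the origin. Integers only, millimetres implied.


cube([1329, 214, 12]);
translate([0, 100, 12]) cube([1329, 14, 472]);
translate([0, 0, 484]) cube([1329, 214, 12]);


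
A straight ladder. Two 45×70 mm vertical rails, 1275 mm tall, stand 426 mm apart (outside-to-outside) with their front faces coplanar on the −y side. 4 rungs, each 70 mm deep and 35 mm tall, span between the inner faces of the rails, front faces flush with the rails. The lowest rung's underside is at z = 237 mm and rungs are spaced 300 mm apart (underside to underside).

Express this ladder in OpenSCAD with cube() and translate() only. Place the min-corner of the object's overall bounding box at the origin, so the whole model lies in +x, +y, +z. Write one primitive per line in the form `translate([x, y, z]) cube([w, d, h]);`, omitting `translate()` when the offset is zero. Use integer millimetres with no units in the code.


cube([45, 70, 1275]);
translate([381, 0, 0]) cube([45, 70, 1275]);
translate([45, 0, 237]) cube([336, 70, 35]);
translate([45, 0, 537]) cube([336, 70, 35]);
translate([45, 0, 837]) cube([336, 70, 35]);
translate([45, 0, 1137]) cube([336, 70, 35]);


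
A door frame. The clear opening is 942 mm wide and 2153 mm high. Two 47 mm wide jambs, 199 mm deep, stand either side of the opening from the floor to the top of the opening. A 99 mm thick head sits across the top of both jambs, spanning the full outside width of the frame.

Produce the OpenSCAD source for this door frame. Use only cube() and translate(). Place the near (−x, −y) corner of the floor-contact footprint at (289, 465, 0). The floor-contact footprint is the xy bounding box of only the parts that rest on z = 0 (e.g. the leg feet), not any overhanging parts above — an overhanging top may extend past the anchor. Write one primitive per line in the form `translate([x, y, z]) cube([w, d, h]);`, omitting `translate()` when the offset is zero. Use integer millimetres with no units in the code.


translate([289, 465, 0]) cube([47, 199, 2153]);
translate([1278, 465, 0]) cube([47, 199, 2153]);
translate([289, 465, 2153]) cube([1036, 199, 99]);


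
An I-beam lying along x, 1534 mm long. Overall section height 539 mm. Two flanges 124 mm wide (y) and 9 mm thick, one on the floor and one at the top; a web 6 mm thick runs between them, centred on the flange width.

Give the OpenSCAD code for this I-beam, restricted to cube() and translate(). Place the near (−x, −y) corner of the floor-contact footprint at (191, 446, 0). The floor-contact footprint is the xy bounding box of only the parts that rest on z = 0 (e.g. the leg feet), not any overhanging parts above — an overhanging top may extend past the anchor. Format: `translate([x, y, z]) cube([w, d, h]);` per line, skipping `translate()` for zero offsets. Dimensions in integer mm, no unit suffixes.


translate([191, 446, 0]) cube([1534, 124, 9]);
translate([191, 505, 9]) cube([1534, 6, 521]);
translate([191, 446, 530]) cube([1534, 124, 9]);


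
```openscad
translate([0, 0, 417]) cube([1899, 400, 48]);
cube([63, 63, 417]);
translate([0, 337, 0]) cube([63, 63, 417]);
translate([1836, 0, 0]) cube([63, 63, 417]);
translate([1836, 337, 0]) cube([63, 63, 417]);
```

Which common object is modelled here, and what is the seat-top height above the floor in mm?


A bench. The seat-top height is 465 mm.

A long slab on four corner posts — a bench. The slab sits at z = 417 with thickness 48, so the top is 417 + 48 = 465 mm.


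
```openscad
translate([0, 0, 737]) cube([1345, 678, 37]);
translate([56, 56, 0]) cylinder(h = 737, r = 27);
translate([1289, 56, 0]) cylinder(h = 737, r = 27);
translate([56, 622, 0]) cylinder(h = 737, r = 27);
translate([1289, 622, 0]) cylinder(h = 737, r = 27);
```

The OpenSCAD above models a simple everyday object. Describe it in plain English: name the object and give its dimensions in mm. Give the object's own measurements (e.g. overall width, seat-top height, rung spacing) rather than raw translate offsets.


A table: top 1345 mm (x) × 678 mm (y), 37 mm thick, upper face at z = 774 mm, on four round legs of 54 mm diameter, each leg's bounding box inset 29 mm from the nearest pair of top edges from z = 0 to the bottom of the top.


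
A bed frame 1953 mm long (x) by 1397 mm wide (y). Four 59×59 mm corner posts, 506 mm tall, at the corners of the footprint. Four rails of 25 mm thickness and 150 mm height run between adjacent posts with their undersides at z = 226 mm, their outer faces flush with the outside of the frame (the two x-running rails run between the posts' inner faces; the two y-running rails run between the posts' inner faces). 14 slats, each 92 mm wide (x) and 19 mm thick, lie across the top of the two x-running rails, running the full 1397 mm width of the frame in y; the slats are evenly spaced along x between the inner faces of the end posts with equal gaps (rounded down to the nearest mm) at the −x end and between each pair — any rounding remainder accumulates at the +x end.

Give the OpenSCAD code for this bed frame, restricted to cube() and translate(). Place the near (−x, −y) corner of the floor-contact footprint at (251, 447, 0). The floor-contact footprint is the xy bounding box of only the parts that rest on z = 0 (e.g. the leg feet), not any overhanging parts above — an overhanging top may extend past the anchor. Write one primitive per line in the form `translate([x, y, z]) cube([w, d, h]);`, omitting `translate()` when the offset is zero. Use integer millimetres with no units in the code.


translate([251, 447, 0]) cube([59, 59, 506]);
translate([251, 1785, 0]) cube([59, 59, 506]);
translate([2145, 447, 0]) cube([59, 59, 506]);
translate([2145, 1785, 0]) cube([59, 59, 506]);
translate([310, 447, 226]) cube([1835, 25, 150]);
translate([310, 1819, 226]) cube([1835, 25, 150]);
translate([251, 506, 226]) cube([25, 1279, 150]);
translate([2179, 506, 226]) cube([25, 1279, 150]);
translate([346, 447, 376]) cube([92, 1397, 19]);
translate([474, 447, 376]) cube([92, 1397, 19]);
translate([602, 447, 376]) cube([92, 1397, 19]);
translate([730, 447, 376]) cube([92, 1397, 19]);
translate([858, 447, 376]) cube([92, 1397, 19]);
translate([986, 447, 376]) cube([92, 1397, 19]);
translate([1114, 447, 376]) cube([92, 1397, 19]);
translate([1242, 447, 376]) cube([92, 1397, 19]);
translate([1370, 447, 376]) cube([92, 1397, 19]);
translate([1498, 447, 376]) cube([92, 1397, 19]);
translate([1626, 447, 376]) cube([92, 1397, 19]);
translate([1754, 447, 376]) cube([92, 1397, 19]);
translate([1882, 447, 376]) cube([92, 1397, 19]);
translate([2010, 447, 376]) cube([92, 1397, 19]);


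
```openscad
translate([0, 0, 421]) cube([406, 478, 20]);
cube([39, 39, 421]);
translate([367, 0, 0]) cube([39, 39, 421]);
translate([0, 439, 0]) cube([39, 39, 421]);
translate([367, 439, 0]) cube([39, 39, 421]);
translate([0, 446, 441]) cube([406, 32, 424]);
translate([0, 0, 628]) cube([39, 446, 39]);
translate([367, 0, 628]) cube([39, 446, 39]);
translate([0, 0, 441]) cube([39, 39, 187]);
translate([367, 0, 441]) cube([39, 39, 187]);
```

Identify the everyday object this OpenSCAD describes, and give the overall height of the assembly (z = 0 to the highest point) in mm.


A chair. The overall height is 865 mm.

A slab on four corner posts with a tall panel at the back — a chair. The seat slab sits at z = 421 with thickness 20, and the 424 mm backrest starts at the seat top, so the overall height is 421 + 20 + 424 = 865 mm.


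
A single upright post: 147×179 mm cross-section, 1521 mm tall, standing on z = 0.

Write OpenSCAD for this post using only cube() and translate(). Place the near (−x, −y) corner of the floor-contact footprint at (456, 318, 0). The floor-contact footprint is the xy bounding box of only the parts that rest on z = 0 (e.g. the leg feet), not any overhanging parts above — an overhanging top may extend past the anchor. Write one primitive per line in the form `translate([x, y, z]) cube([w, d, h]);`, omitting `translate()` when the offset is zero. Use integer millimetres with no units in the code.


translate([456, 318, 0]) cube([147, 179, 1521]);


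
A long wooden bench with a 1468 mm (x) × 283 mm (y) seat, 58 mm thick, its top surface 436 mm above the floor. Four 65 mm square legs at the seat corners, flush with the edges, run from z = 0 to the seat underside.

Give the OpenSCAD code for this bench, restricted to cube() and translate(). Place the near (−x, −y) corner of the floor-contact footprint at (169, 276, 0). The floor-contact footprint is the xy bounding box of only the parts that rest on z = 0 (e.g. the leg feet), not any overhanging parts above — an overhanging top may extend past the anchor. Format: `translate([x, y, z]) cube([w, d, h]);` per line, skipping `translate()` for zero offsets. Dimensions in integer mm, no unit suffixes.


translate([169, 276, 378]) cube([1468, 283, 58]);
translate([169, 276, 0]) cube([65, 65, 378]);
translate([169, 494, 0]) cube([65, 65, 378]);
translate([1572, 276, 0]) cube([65, 65, 378]);
translate([1572, 494, 0]) cube([65, 65, 378]);


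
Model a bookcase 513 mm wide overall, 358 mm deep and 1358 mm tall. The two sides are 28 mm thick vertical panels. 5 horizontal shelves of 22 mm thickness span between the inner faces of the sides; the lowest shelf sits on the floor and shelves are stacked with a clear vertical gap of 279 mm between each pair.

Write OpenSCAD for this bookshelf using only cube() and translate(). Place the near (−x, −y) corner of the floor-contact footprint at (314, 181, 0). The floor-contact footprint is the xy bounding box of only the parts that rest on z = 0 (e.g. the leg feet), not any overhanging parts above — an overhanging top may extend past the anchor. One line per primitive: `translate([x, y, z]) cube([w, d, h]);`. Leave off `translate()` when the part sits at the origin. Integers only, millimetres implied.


translate([314, 181, 0]) cube([28, 358, 1358]);
translate([799, 181, 0]) cube([28, 358, 1358]);
translate([342, 181, 0]) cube([457, 358, 22]);
translate([342, 181, 301]) cube([457, 358, 22]);
translate([342, 181, 602]) cube([457, 358, 22]);
translate([342, 181, 903]) cube([457, 358, 22]);
translate([342, 181, 1204]) cube([457, 358, 22]);


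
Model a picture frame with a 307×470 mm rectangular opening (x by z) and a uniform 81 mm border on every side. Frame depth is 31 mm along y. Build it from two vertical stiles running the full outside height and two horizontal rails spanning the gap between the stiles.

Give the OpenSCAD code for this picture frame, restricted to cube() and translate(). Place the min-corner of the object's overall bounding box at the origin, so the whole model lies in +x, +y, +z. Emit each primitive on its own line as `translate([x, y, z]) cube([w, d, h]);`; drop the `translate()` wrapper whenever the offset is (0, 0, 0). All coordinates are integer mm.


cube([81, 31, 632]);
translate([388, 0, 0]) cube([81, 31, 632]);
translate([81, 0, 0]) cube([307, 31, 81]);
translate([81, 0, 551]) cube([307, 31, 81]);


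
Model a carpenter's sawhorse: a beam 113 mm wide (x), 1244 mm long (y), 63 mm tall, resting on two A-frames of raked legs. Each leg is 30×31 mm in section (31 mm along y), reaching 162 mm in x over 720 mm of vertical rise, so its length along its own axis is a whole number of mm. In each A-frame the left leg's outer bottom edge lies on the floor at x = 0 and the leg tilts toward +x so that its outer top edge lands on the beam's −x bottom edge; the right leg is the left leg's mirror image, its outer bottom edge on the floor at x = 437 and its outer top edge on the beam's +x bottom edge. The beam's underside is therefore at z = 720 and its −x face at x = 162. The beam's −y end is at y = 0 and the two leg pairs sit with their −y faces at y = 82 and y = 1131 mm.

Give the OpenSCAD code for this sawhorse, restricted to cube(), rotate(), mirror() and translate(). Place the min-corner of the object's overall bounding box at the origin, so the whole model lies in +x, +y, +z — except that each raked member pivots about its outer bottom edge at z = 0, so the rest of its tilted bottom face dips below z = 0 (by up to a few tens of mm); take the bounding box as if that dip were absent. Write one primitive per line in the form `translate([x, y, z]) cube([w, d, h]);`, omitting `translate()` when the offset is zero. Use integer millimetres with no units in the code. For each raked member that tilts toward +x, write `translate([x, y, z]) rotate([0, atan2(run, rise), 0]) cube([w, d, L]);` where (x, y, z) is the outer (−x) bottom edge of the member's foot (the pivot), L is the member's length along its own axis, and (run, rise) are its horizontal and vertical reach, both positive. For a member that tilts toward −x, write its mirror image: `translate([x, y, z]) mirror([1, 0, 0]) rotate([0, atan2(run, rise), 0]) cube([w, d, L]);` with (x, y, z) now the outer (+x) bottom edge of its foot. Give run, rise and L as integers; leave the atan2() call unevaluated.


// leg length = √(162² + 720²) = 738
// right-leg outer foot x = 2·162 + 113 = 437
// beam min-corner = (162, 0, 720)
translate([162, 0, 720]) cube([113, 1244, 63]);
translate([0, 82, 0]) rotate([0, atan2(162, 720), 0]) cube([30, 31, 738]);
translate([437, 82, 0]) mirror([1, 0, 0]) rotate([0, atan2(162, 720), 0]) cube([30, 31, 738]);
translate([0, 1131, 0]) rotate([0, atan2(162, 720), 0]) cube([30, 31, 738]);
translate([437, 1131, 0]) mirror([1, 0, 0]) rotate([0, atan2(162, 720), 0]) cube([30, 31, 738]);


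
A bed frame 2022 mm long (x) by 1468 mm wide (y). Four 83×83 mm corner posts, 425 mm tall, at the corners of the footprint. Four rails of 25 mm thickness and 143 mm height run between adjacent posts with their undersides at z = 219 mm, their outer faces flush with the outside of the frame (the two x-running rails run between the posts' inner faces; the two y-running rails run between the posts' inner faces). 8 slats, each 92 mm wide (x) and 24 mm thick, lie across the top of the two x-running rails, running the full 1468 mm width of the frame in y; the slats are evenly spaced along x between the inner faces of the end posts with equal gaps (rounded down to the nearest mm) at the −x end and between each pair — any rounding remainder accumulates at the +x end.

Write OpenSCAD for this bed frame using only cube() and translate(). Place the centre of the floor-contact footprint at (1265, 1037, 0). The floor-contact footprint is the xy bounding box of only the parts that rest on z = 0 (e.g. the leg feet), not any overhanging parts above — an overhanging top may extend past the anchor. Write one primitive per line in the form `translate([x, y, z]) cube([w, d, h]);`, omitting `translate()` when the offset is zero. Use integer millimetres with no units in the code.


translate([254, 303, 0]) cube([83, 83, 425]);
translate([254, 1688, 0]) cube([83, 83, 425]);
translate([2193, 303, 0]) cube([83, 83, 425]);
translate([2193, 1688, 0]) cube([83, 83, 425]);
translate([337, 303, 219]) cube([1856, 25, 143]);
translate([337, 1746, 219]) cube([1856, 25, 143]);
translate([254, 386, 219]) cube([25, 1302, 143]);
translate([2251, 386, 219]) cube([25, 1302, 143]);
translate([461, 303, 362]) cube([92, 1468, 24]);
translate([677, 303, 362]) cube([92, 1468, 24]);
translate([893, 303, 362]) cube([92, 1468, 24]);
translate([1109, 303, 362]) cube([92, 1468, 24]);
translate([1325, 303, 362]) cube([92, 1468, 24]);
translate([1541, 303, 362]) cube([92, 1468, 24]);
translate([1757, 303, 362]) cube([92, 1468, 24]);
translate([1973, 303, 362]) cube([92, 1468, 24]);


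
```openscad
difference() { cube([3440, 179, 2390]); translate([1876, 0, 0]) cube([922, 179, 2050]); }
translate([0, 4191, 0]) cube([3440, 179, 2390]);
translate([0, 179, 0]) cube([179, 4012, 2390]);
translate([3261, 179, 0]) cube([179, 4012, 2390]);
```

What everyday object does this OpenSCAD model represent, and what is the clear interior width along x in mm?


A single room. The interior width is 3082 mm.

Four walls enclosing a rectangle with a door in the front wall — a room. Outside width 3440 minus two 179 mm walls gives 3082 mm.


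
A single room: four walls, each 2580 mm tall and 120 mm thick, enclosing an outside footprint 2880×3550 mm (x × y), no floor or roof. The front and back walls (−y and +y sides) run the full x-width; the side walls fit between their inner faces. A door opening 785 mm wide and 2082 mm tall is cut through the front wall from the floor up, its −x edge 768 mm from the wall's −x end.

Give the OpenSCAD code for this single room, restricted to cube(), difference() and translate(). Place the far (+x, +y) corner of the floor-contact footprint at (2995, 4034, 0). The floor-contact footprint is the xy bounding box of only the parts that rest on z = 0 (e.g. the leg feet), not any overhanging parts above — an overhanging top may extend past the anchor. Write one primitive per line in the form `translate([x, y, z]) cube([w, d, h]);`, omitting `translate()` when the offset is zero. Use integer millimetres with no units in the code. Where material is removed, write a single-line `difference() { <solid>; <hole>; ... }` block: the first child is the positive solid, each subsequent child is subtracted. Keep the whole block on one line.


difference() { translate([115, 484, 0]) cube([2880, 120, 2580]); translate([883, 484, 0]) cube([785, 120, 2082]); }
translate([115, 3914, 0]) cube([2880, 120, 2580]);
translate([115, 604, 0]) cube([120, 3310, 2580]);
translate([2875, 604, 0]) cube([120, 3310, 2580]);


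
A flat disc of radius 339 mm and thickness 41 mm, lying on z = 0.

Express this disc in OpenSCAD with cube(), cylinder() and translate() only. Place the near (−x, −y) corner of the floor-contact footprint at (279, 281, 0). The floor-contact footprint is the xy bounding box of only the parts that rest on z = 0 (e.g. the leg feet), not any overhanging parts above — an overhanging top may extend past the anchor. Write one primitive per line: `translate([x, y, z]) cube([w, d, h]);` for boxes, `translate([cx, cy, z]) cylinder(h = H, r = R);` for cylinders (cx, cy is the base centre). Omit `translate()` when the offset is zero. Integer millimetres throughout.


translate([618, 620, 0]) cylinder(h = 41, r = 339);


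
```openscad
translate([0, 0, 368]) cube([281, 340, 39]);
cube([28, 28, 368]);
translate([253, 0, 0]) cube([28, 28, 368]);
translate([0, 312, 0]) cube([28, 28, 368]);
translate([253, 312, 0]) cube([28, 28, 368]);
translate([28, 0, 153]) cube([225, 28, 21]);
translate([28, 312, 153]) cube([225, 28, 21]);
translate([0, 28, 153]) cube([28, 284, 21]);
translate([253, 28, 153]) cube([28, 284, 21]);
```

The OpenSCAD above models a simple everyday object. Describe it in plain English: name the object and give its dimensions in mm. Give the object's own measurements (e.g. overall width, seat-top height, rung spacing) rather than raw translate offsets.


A four-legged stool. The seat is a 281×340×39 mm slab whose top surface is at z = 407 mm; four square legs, each 28×28 mm in cross-section, run from the floor (z = 0) to the underside of the seat, each flush with a corner of the seat. Four stretchers, 28 mm wide and 21 mm tall, connect adjacent legs with their undersides at z = 153 mm, each running between the inner faces of the legs it joins and aligned with the legs' outer faces on the other axis.


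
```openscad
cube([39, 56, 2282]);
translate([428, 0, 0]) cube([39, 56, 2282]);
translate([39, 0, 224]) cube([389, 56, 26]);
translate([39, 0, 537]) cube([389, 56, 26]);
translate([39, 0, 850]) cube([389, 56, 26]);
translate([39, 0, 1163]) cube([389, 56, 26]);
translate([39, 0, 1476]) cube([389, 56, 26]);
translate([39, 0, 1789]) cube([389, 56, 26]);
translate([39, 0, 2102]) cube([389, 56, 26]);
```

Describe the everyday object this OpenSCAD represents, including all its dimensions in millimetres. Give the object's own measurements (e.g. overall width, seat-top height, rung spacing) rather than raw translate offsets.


A straight ladder. Two 39×56 mm vertical rails, 2282 mm tall, stand 467 mm apart (outside-to-outside) with their front faces coplanar on the −y side. 7 rungs, each 56 mm deep and 26 mm tall, span between the inner faces of the rails, front faces flush with the rails. The lowest rung's underside is at z = 224 mm and rungs are spaced 313 mm apart (underside to underside).


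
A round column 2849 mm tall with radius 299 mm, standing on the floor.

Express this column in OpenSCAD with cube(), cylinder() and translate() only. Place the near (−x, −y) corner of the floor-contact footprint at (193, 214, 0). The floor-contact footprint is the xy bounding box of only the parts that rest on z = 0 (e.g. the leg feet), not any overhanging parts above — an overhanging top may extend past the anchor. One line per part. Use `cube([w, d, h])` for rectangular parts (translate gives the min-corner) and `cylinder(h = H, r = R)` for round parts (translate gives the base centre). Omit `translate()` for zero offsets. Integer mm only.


translate([492, 513, 0]) cylinder(h = 2849, r = 299);


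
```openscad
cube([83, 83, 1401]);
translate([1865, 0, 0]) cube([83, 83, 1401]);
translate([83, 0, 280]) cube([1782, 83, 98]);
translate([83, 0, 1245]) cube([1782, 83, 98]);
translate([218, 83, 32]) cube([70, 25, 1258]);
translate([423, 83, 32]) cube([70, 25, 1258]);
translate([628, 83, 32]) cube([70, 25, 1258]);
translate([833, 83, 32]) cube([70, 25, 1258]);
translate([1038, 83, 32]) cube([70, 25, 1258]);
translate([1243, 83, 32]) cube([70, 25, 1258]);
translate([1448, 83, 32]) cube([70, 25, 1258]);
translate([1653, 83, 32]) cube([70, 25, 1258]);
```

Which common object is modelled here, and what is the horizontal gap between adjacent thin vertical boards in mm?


A fence section. The picket gap is 135 mm.

Two posts, two rails, 8 pickets — a fence section. Span 1782 mm holds 8 pickets of 70 mm with 9 equal gaps: ⌊(1782 − 8·70) / 9⌋ = 135 mm.


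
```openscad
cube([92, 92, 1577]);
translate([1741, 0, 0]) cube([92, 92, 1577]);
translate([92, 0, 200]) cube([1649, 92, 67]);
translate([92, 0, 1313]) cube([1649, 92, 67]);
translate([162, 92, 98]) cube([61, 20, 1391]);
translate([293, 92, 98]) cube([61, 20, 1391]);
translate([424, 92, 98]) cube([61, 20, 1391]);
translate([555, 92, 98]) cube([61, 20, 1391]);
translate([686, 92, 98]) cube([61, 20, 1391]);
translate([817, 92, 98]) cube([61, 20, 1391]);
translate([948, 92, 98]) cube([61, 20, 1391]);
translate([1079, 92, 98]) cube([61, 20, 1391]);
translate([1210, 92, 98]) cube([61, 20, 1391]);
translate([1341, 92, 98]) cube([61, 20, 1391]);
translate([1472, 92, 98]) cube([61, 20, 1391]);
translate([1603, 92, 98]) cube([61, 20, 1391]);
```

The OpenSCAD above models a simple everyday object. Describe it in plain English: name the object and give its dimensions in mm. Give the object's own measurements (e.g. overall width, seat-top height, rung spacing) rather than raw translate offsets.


A fence section. Two 92×92 mm posts, 1577 mm tall, stand on the floor with a clear span of 1649 mm between their inner faces. Two horizontal rails of 92×67 mm section span the gap between the posts with their undersides at z = 200 mm and z = 1313 mm, flush with the posts' −y face. 12 pickets, each 61 mm wide, 20 mm thick and 1391 mm tall, are fixed to the +y face of the rails with their bottoms at z = 98 mm, spaced across the span with a 70 mm gap after the −x post and between neighbouring pickets, with 77 mm left before the +x post.


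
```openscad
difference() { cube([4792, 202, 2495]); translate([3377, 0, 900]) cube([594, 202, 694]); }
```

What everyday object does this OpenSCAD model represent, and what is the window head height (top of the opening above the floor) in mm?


A wall with a window opening. The window head height is 1594 mm.

A wall with a rectangular opening subtracted — a window. Sill at z = 900, opening 694 mm tall, so the head is at 900 + 694 = 1594 mm.


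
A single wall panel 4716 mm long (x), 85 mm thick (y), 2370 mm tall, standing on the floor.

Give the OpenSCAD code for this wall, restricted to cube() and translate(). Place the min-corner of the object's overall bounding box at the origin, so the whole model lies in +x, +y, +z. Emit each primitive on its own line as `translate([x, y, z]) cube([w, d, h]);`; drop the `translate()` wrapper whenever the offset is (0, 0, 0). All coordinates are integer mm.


cube([4716, 85, 2370]);


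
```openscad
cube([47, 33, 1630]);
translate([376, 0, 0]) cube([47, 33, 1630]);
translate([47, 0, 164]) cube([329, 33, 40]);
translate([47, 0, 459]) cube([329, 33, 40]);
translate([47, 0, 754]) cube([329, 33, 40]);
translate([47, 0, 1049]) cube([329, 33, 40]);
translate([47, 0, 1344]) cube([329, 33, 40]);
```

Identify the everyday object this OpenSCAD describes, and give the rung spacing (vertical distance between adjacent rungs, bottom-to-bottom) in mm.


A ladder. The rung spacing is 295 mm.

Two tall 47×33 posts with 5 short bars between them — a ladder. Adjacent rungs sit at z = 164 and z = 459, so the spacing is 459 − 164 = 295 mm.


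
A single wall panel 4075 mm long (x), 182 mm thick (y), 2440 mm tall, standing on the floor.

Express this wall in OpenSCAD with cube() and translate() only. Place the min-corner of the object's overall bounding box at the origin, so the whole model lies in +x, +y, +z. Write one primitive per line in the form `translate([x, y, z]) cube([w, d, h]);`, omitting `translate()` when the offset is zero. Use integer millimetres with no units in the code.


cube([4075, 182, 2440]);


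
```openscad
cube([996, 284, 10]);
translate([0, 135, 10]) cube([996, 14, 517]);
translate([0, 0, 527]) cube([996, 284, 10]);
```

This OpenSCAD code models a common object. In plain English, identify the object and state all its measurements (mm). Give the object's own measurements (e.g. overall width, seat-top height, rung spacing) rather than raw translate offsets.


An I-beam lying along x, 996 mm long. Overall section height 537 mm. Two flanges 284 mm wide (y) and 10 mm thick, one on the floor and one at the top; a web 14 mm thick runs between them, centred on the flange width.


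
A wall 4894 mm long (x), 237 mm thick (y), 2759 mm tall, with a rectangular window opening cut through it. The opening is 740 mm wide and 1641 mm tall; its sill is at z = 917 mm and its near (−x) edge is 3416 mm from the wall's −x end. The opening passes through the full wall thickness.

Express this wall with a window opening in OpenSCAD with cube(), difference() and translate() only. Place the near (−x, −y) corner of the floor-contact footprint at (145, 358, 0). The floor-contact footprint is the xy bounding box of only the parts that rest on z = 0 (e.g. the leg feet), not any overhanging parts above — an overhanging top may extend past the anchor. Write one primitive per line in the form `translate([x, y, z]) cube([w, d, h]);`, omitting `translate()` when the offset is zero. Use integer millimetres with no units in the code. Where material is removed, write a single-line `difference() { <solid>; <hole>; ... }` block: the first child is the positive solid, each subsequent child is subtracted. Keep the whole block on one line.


difference() { translate([145, 358, 0]) cube([4894, 237, 2759]); translate([3561, 358, 917]) cube([740, 237, 1641]); }


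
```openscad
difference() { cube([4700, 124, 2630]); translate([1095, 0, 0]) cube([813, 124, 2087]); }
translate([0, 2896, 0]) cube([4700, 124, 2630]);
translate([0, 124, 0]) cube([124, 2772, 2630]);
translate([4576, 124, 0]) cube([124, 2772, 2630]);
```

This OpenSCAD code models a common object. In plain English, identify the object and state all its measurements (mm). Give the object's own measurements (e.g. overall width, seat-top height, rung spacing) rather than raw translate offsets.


A single room: four walls, each 2630 mm tall and 124 mm thick, enclosing an outside footprint 4700×3020 mm (x × y), no floor or roof. The front and back walls (−y and +y sides) run the full x-width; the side walls fit between their inner faces. A door opening 813 mm wide and 2087 mm tall is cut through the front wall from the floor up, its −x edge 1095 mm from the wall's −x end.


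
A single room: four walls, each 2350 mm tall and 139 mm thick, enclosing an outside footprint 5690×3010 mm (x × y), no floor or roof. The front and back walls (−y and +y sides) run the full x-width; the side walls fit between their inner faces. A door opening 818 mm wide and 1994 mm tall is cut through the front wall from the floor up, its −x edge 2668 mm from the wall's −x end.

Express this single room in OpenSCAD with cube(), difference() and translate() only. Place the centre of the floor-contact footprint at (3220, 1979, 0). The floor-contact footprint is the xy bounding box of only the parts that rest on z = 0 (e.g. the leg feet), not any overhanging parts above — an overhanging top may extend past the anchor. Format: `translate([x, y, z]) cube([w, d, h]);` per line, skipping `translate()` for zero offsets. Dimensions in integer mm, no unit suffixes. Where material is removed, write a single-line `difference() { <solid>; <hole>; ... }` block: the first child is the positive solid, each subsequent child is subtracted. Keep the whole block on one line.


difference() { translate([375, 474, 0]) cube([5690, 139, 2350]); translate([3043, 474, 0]) cube([818, 139, 1994]); }
translate([375, 3345, 0]) cube([5690, 139, 2350]);
translate([375, 613, 0]) cube([139, 2732, 2350]);
translate([5926, 613, 0]) cube([139, 2732, 2350]);


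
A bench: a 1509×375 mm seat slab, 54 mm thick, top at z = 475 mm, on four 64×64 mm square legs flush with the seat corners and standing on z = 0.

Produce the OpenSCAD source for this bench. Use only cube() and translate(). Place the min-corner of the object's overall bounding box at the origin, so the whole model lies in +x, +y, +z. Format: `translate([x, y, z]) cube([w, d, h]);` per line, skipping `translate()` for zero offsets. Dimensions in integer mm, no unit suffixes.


translate([0, 0, 421]) cube([1509, 375, 54]);
cube([64, 64, 421]);
translate([0, 311, 0]) cube([64, 64, 421]);
translate([1445, 0, 0]) cube([64, 64, 421]);
translate([1445, 311, 0]) cube([64, 64, 421]);


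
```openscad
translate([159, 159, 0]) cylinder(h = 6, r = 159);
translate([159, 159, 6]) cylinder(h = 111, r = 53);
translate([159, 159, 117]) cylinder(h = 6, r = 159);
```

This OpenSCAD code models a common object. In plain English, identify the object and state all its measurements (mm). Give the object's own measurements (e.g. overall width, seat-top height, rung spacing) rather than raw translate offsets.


A spool: two coaxial disc flanges of radius 159 mm and thickness 6 mm, joined by a core cylinder of radius 53 mm and height 111 mm. The lower flange rests on z = 0 and the three cylinders share a vertical axis.


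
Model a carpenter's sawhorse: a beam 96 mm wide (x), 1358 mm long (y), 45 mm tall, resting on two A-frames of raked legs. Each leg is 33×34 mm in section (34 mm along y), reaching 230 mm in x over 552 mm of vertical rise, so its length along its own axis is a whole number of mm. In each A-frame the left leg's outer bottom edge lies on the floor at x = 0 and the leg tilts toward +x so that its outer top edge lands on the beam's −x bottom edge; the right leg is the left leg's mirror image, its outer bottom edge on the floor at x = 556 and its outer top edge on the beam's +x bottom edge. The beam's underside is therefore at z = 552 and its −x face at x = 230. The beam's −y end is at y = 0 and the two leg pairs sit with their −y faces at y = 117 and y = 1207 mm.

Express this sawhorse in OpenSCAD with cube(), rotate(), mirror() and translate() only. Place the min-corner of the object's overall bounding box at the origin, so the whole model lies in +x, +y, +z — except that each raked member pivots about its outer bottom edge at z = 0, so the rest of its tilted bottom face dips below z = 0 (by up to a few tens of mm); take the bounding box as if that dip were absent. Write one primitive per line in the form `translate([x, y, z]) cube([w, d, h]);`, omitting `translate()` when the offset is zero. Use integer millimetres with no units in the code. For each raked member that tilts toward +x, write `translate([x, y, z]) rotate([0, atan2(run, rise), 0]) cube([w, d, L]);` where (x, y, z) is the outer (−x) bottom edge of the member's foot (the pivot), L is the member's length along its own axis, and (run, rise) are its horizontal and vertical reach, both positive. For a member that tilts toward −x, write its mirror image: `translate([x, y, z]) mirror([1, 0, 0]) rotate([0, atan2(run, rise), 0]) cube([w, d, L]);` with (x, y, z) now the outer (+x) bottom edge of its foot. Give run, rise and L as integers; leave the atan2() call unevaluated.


translate([230, 0, 552]) cube([96, 1358, 45]);
translate([0, 117, 0]) rotate([0, atan2(230, 552), 0]) cube([33, 34, 598]);
translate([556, 117, 0]) mirror([1, 0, 0]) rotate([0, atan2(230, 552), 0]) cube([33, 34, 598]);
translate([0, 1207, 0]) rotate([0, atan2(230, 552), 0]) cube([33, 34, 598]);
translate([556, 1207, 0]) mirror([1, 0, 0]) rotate([0, atan2(230, 552), 0]) cube([33, 34, 598]);


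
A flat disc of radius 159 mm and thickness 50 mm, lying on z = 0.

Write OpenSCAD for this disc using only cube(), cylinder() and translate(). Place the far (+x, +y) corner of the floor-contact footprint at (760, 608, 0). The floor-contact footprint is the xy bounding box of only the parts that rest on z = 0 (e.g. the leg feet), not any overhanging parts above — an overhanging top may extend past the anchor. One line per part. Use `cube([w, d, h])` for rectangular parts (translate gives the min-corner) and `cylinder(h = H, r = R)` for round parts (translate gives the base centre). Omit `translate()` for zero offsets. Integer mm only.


translate([601, 449, 0]) cylinder(h = 50, r = 159);


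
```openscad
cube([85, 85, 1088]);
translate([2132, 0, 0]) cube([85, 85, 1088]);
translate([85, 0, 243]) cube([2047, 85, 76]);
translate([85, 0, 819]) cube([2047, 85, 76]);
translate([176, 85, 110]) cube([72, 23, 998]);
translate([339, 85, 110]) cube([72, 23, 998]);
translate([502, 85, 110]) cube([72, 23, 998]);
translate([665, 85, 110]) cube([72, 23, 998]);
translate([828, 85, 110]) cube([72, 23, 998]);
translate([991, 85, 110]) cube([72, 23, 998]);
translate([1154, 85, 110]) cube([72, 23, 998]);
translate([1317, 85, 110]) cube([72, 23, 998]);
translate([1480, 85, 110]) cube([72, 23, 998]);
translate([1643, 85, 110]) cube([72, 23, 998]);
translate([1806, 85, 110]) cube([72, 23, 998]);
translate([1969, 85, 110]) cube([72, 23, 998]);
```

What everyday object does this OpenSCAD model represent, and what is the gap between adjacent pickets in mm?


A fence section. The picket gap is 91 mm.

Two posts, two rails, 12 pickets — a fence section. Span 2047 mm holds 12 pickets of 72 mm with 13 equal gaps: ⌊(2047 − 12·72) / 13⌋ = 91 mm.
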